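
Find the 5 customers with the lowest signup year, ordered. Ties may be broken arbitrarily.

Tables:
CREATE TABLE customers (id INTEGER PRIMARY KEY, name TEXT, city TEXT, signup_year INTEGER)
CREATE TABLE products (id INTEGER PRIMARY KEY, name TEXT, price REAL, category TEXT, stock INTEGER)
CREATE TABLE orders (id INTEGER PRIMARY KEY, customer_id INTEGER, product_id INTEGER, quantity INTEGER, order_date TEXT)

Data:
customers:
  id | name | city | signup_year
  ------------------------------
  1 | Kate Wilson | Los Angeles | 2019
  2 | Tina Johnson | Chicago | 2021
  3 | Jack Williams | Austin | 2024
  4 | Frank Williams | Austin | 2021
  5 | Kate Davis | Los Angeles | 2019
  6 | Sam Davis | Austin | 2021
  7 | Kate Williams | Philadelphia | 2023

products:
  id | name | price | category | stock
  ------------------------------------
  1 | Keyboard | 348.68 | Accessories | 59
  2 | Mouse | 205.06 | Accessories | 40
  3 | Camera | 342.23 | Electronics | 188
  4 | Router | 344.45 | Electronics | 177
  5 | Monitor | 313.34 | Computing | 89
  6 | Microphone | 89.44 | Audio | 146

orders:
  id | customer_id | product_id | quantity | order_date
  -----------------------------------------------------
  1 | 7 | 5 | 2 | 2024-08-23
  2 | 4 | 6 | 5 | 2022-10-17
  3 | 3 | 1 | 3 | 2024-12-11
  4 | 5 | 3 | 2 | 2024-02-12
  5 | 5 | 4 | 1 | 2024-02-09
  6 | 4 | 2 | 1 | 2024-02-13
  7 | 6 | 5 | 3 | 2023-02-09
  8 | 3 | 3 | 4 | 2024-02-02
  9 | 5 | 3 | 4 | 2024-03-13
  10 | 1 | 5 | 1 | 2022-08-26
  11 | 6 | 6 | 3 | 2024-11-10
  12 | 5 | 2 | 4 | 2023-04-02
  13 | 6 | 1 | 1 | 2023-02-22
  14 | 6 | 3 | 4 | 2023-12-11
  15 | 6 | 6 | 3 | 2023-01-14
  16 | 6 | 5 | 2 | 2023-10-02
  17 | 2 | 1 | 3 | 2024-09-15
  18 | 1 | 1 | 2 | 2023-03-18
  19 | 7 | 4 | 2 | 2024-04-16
SELECT name, signup_year FROM customers ORDER BY signup_year ASC LIMIT 5

Execution result:
name | signup_year
Kate Wilson | 2019
Kate Davis | 2019
Tina Johnson | 2021
Frank Williams | 2021
Sam Davis | 2021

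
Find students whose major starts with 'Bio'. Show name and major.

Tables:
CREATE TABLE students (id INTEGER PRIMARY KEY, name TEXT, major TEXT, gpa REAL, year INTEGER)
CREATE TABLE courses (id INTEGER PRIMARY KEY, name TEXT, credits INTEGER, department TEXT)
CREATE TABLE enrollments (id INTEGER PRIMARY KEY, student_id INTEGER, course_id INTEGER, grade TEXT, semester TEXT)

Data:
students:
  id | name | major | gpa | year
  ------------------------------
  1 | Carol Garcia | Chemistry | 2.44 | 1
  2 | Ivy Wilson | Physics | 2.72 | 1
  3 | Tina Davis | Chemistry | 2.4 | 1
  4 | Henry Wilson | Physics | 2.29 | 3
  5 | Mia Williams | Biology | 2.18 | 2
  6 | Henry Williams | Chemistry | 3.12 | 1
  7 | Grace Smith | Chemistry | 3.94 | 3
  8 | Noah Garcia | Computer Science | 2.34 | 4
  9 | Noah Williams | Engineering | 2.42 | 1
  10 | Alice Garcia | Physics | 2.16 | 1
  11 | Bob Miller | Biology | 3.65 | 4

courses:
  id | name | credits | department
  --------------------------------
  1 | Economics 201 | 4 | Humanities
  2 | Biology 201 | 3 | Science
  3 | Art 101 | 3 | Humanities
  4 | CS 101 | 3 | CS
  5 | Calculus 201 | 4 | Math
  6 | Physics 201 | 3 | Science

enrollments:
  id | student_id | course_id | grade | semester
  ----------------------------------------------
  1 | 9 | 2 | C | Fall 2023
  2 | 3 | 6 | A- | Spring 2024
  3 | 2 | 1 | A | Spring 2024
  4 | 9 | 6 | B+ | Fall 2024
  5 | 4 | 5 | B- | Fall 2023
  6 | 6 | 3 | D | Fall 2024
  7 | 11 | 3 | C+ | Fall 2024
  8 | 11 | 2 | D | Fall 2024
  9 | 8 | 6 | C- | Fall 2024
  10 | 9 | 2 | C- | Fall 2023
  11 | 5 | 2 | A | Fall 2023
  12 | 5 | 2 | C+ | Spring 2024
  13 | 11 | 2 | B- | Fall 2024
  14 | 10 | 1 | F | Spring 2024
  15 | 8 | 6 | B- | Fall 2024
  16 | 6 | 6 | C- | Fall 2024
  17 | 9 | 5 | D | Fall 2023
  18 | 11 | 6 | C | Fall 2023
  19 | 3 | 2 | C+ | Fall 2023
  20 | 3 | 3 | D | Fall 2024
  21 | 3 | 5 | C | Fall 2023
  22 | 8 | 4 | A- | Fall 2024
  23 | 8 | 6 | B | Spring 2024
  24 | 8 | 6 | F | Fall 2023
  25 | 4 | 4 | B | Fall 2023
SELECT name, major FROM students WHERE major LIKE 'Bio%'

Execution result:
name | major
Mia Williams | Biology
Bob Miller | Biology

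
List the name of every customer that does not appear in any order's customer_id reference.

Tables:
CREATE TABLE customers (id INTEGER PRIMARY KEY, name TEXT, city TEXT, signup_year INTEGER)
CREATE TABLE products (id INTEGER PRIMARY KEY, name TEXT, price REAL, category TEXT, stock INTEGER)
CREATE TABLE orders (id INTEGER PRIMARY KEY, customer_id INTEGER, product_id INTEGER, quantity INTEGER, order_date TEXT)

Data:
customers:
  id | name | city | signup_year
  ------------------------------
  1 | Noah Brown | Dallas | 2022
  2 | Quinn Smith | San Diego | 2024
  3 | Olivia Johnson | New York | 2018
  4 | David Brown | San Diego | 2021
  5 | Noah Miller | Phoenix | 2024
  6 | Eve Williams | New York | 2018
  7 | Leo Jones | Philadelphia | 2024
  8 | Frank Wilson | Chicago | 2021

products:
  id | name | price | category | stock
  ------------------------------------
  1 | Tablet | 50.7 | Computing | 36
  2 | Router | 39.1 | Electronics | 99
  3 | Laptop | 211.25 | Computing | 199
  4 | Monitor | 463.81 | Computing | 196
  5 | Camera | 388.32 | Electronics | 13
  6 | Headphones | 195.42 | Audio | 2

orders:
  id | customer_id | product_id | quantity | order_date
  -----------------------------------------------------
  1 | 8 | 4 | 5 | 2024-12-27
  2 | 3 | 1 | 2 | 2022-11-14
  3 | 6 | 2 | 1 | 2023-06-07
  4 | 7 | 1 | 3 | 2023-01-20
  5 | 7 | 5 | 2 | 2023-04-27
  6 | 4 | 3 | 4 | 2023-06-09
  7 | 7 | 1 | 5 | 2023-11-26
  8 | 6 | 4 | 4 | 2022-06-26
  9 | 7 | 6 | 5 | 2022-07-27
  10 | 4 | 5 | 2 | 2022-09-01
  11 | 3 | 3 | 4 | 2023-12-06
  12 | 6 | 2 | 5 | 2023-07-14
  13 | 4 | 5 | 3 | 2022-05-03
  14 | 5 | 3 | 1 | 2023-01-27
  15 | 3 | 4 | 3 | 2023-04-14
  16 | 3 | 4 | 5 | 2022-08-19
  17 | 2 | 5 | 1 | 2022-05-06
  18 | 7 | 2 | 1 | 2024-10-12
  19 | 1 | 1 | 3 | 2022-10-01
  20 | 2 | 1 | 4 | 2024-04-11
SELECT p.name FROM customers p LEFT JOIN orders c ON c.customer_id = p.id WHERE c.id IS NULL

Execution result:
(no rows)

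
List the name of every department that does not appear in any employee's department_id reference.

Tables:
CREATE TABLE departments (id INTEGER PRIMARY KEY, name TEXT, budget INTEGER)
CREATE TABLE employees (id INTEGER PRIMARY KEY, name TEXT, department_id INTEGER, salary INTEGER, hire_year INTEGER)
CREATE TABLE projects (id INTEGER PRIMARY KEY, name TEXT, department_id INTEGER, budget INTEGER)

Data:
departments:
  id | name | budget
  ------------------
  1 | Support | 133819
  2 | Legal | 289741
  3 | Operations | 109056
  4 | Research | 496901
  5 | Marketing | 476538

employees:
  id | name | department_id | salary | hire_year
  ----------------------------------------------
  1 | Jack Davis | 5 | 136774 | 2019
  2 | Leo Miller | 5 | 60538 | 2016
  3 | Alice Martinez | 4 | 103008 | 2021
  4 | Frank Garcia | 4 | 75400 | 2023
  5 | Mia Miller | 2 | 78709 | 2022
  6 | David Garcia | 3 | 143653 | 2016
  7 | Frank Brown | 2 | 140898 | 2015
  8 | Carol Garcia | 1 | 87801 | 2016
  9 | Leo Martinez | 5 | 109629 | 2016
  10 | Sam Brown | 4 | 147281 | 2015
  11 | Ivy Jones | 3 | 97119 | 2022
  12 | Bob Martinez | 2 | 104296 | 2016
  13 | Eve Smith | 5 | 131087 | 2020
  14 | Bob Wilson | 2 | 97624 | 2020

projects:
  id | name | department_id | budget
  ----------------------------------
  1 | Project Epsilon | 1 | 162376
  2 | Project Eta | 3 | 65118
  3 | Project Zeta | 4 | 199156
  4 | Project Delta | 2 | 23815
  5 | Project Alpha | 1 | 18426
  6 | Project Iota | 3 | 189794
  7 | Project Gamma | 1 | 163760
SELECT p.name FROM departments p LEFT JOIN employees c ON c.department_id = p.id WHERE c.id IS NULL

Execution result:
(no rows)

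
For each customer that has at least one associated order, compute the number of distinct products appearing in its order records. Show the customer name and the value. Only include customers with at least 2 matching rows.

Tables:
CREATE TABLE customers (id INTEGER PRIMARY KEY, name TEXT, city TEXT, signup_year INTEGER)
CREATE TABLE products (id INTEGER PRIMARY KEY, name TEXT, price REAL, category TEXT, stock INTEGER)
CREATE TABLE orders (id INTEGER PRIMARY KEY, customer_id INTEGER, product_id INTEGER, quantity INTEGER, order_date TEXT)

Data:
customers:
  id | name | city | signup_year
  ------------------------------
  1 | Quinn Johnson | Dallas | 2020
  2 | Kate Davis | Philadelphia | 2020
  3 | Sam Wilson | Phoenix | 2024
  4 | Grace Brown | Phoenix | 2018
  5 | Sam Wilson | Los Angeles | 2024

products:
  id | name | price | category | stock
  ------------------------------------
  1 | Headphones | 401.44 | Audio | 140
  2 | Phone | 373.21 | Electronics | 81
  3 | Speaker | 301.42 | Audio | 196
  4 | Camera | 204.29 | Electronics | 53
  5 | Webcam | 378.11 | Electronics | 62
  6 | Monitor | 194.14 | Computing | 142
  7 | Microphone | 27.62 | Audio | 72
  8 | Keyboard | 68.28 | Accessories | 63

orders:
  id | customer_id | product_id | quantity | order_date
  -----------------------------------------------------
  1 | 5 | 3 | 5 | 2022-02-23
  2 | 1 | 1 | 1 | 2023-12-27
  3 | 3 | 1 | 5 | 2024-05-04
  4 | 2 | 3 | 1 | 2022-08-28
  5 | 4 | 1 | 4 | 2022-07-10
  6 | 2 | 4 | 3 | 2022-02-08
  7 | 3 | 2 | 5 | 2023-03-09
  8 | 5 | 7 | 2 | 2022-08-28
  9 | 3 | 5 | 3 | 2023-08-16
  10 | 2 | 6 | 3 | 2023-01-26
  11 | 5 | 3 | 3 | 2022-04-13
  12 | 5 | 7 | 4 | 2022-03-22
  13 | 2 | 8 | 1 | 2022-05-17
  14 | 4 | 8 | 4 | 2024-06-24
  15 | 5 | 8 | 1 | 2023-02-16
SELECT p.name, COUNT(DISTINCT c.product_id) AS distinct_product_count FROM orders c JOIN customers p ON c.customer_id = p.id GROUP BY p.id, p.name HAVING COUNT(*) >= 2

Execution result:
name | distinct_product_count
Kate Davis | 4
Sam Wilson | 3
Grace Brown | 2
Sam Wilson | 3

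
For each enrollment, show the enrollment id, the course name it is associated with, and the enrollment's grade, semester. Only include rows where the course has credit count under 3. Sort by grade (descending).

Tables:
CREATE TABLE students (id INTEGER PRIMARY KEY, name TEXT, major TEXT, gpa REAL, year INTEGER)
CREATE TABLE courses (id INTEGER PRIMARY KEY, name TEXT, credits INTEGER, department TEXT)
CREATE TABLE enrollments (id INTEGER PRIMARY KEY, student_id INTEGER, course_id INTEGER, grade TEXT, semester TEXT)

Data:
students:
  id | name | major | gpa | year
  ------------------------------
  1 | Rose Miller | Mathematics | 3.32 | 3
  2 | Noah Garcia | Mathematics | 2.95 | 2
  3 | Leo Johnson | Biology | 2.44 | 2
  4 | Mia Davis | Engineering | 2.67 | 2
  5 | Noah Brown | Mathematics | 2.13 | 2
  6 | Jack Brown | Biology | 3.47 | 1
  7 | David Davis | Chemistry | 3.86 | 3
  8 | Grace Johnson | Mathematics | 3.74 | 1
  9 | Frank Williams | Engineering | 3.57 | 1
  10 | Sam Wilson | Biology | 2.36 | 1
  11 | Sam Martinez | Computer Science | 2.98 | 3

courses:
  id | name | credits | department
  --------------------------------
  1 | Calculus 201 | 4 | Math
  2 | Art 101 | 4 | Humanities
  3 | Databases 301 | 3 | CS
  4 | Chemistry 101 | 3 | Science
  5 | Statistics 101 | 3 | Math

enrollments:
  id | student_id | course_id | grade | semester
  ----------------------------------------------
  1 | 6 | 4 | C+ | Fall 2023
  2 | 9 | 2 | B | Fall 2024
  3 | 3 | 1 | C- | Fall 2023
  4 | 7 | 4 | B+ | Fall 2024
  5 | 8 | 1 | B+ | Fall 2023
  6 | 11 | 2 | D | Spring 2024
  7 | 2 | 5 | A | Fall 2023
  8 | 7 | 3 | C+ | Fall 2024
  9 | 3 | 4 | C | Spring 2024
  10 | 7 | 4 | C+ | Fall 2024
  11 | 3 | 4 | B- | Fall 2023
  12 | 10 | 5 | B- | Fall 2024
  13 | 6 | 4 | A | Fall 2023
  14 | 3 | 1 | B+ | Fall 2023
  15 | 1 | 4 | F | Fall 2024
SELECT c.id, p.name AS course, c.grade, c.semester FROM enrollments c JOIN courses p ON c.course_id = p.id WHERE p.credits < 3 ORDER BY c.grade DESC

Execution result:
(no rows)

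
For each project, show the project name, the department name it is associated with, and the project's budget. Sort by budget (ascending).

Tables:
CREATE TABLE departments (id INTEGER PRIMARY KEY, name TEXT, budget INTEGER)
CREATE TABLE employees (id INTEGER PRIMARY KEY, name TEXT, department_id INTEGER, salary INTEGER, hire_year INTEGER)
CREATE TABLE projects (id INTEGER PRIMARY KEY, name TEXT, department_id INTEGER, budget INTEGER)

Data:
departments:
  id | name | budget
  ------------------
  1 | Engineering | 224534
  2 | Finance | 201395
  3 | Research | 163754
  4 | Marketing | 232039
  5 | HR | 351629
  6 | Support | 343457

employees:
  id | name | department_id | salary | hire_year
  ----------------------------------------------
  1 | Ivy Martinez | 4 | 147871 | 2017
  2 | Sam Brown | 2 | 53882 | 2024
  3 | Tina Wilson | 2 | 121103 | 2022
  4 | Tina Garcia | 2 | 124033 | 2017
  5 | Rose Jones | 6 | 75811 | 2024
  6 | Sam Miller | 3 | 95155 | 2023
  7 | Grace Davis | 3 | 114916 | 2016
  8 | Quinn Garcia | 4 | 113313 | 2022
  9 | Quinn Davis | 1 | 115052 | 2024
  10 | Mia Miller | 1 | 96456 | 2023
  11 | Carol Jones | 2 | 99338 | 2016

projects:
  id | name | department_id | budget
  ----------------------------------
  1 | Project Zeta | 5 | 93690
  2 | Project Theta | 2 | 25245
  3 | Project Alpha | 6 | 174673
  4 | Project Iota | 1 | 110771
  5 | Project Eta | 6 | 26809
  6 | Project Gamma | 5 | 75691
SELECT c.name, p.name AS department, c.budget FROM projects c JOIN departments p ON c.department_id = p.id ORDER BY c.budget ASC

Execution result:
name | department | budget
Project Theta | Finance | 25245
Project Eta | Support | 26809
Project Gamma | HR | 75691
Project Zeta | HR | 93690
Project Iota | Engineering | 110771
Project Alpha | Support | 174673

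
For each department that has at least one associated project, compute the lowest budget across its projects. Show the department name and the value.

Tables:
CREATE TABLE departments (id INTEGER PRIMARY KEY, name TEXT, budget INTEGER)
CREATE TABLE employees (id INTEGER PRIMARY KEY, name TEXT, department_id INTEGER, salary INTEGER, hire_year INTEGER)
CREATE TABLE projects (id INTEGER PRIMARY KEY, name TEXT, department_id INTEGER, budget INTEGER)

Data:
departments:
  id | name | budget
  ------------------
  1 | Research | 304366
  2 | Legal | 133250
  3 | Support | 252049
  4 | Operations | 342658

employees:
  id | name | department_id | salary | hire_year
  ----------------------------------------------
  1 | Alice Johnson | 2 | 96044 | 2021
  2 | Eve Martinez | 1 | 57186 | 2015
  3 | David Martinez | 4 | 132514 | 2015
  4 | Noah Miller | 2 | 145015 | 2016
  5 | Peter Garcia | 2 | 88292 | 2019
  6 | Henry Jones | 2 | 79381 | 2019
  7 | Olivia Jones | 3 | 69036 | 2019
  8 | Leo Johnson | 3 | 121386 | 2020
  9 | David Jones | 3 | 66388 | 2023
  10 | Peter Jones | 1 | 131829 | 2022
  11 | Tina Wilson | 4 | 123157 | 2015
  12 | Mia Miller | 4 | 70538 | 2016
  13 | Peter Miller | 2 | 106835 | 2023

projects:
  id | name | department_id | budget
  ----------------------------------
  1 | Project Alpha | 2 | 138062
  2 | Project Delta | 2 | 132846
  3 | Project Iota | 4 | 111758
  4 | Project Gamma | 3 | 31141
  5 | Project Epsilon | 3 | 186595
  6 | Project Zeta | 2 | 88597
SELECT p.name, MIN(c.budget) AS min_budget FROM projects c JOIN departments p ON c.department_id = p.id GROUP BY p.id, p.name

Execution result:
name | min_budget
Legal | 88597
Support | 31141
Operations | 111758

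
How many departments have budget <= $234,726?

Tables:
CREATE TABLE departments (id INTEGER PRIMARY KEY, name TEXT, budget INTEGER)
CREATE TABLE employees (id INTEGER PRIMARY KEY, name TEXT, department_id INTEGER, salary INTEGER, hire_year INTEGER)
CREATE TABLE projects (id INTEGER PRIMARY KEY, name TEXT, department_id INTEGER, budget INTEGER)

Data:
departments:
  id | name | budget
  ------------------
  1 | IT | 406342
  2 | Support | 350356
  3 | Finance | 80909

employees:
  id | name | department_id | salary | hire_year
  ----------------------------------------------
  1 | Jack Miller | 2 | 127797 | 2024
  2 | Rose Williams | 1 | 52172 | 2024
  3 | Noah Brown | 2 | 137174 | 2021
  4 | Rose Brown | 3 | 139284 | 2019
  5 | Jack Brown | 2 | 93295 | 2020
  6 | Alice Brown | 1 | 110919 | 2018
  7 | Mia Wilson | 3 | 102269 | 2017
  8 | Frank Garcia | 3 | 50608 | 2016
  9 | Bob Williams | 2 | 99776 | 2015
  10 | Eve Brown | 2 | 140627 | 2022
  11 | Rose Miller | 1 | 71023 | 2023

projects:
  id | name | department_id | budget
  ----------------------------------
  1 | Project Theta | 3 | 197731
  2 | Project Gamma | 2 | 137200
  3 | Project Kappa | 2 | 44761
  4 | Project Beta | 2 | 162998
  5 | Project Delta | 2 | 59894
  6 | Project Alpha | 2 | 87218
SELECT COUNT(*) FROM departments WHERE budget <= 234726

Execution result:
1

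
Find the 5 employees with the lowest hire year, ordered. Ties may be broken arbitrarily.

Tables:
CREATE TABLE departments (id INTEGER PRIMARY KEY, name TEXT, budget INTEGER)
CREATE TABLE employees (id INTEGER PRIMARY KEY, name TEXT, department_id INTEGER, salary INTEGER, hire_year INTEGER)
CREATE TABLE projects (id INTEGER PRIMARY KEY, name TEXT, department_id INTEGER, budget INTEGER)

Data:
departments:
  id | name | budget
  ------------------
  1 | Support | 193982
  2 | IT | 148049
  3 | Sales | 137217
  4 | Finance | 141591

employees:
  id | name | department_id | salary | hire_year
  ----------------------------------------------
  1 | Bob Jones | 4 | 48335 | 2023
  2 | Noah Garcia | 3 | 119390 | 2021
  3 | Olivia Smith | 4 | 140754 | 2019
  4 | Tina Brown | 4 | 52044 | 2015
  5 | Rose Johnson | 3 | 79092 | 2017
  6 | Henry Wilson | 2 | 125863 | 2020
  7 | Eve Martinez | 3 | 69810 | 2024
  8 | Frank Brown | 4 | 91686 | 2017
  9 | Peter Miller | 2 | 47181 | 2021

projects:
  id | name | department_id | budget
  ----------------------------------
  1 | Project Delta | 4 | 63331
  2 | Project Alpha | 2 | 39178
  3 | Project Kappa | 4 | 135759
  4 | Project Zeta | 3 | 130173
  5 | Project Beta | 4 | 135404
SELECT name, hire_year FROM employees ORDER BY hire_year ASC LIMIT 5

Execution result:
name | hire_year
Tina Brown | 2015
Rose Johnson | 2017
Frank Brown | 2017
Olivia Smith | 2019
Henry Wilson | 2020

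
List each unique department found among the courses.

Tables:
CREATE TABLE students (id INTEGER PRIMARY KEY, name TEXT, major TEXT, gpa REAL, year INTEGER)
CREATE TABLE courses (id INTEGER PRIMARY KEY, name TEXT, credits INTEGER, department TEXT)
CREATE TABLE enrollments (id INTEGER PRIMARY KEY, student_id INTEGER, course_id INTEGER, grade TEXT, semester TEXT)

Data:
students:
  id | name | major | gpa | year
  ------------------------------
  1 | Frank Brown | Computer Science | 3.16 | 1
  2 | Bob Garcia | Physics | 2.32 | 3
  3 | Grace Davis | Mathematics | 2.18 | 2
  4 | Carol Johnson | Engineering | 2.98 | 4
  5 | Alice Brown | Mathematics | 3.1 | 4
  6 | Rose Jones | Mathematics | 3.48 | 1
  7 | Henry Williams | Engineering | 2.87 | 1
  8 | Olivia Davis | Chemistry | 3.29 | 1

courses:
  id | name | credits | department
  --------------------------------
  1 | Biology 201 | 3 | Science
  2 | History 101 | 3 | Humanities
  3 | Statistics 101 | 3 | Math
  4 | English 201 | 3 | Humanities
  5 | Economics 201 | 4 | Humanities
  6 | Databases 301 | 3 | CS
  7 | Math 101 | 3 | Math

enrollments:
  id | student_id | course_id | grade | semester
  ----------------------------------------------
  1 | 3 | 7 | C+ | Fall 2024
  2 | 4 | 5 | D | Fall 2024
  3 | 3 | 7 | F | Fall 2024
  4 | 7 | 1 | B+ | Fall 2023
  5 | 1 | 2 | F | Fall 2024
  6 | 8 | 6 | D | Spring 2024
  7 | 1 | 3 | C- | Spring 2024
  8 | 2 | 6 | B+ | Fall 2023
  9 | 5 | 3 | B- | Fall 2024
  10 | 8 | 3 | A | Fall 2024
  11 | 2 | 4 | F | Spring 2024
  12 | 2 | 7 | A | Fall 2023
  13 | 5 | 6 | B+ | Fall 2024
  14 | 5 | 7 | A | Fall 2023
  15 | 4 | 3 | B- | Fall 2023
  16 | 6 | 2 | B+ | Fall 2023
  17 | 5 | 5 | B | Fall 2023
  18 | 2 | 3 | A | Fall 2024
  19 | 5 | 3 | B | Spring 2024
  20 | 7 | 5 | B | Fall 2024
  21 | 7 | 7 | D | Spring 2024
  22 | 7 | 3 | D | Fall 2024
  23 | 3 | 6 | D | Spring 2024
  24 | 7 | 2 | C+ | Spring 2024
SELECT DISTINCT department FROM courses

Execution result:
department
Science
Humanities
Math
CS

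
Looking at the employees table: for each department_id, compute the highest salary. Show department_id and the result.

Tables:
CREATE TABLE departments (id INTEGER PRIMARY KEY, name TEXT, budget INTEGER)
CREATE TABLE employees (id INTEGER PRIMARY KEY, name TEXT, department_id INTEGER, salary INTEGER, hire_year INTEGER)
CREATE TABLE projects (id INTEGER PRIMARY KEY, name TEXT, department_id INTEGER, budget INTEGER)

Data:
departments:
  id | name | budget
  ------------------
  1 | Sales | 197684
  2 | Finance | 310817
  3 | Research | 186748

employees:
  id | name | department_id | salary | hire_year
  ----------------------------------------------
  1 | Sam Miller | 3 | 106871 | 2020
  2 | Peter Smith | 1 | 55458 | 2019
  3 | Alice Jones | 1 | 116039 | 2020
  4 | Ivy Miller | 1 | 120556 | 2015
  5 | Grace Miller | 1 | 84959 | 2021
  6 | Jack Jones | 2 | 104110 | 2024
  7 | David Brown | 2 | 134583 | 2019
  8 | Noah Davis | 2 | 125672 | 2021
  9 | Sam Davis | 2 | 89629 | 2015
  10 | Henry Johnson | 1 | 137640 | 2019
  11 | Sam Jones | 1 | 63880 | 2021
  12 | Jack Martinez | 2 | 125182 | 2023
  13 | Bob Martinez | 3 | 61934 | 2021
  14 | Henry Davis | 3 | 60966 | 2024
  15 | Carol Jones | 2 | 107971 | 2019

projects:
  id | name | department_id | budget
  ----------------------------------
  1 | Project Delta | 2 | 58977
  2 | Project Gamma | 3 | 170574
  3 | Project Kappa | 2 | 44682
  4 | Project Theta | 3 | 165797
SELECT department_id, MAX(salary) AS max_salary FROM employees GROUP BY department_id

Execution result:
department_id | max_salary
1 | 137640
2 | 134583
3 | 106871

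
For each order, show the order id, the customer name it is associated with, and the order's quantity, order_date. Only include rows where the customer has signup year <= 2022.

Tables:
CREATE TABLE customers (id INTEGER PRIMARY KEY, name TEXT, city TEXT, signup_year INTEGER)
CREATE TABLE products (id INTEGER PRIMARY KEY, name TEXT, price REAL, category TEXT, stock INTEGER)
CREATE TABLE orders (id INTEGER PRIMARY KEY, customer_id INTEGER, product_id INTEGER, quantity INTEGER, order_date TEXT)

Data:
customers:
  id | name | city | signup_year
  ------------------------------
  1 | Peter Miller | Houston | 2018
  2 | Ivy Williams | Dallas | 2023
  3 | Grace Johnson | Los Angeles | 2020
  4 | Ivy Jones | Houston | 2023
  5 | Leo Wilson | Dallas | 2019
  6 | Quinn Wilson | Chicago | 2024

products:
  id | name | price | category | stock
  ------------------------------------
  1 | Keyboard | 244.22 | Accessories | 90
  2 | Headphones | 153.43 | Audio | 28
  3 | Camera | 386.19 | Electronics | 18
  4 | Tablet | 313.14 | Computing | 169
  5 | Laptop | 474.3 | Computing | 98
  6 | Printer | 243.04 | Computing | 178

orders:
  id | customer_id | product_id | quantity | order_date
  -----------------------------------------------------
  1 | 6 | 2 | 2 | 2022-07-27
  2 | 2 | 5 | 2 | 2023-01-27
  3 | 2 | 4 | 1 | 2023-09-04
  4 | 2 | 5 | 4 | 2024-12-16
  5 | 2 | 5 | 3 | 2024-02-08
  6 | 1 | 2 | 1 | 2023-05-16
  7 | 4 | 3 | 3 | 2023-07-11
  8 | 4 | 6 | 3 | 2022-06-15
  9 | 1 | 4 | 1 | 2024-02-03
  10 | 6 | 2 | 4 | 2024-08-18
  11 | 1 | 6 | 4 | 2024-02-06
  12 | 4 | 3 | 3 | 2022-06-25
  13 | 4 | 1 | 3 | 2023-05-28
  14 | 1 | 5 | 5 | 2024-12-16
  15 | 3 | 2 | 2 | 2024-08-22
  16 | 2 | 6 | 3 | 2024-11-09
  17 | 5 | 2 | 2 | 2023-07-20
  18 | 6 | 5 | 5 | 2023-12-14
SELECT c.id, p.name AS customer, c.quantity, c.order_date FROM orders c JOIN customers p ON c.customer_id = p.id WHERE p.signup_year <= 2022

Execution result:
id | customer | quantity | order_date
6 | Peter Miller | 1 | 2023-05-16
9 | Peter Miller | 1 | 2024-02-03
11 | Peter Miller | 4 | 2024-02-06
14 | Peter Miller | 5 | 2024-12-16
15 | Grace Johnson | 2 | 2024-08-22
17 | Leo Wilson | 2 | 2023-07-20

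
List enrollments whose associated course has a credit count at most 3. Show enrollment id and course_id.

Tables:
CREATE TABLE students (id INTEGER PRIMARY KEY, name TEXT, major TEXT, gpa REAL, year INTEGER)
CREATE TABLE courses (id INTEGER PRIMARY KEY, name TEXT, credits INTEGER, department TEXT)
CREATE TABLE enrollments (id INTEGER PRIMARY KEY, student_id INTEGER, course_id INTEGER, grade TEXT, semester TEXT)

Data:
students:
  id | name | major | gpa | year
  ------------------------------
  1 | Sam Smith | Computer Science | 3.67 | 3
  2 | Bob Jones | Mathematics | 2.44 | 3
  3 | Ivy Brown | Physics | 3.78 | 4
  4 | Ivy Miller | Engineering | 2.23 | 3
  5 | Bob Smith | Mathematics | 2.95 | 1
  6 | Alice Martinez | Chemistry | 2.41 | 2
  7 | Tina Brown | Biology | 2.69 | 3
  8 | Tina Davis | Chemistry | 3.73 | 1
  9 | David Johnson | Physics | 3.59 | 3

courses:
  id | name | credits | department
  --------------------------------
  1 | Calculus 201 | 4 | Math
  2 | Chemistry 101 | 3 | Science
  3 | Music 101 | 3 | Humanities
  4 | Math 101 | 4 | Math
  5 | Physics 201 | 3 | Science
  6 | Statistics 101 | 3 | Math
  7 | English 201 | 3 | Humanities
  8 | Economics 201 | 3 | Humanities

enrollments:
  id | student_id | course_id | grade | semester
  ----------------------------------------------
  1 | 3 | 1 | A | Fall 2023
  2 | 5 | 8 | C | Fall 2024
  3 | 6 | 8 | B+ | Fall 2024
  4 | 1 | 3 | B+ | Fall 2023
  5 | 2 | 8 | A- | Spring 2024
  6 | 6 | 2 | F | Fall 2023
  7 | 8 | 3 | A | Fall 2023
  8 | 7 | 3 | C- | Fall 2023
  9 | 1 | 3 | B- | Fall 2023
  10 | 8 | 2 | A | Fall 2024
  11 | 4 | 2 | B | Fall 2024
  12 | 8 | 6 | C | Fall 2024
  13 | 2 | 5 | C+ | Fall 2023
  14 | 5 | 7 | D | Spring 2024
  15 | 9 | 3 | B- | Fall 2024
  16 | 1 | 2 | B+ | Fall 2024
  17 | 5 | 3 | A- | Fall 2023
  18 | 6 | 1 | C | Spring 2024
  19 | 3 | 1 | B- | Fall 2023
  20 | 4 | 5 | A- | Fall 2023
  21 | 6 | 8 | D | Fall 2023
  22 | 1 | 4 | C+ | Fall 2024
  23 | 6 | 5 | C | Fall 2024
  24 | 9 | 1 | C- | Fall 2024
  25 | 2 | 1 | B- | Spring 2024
SELECT id, course_id FROM enrollments WHERE course_id IN (SELECT id FROM courses WHERE credits <= 3)

Execution result:
id | course_id
2 | 8
3 | 8
4 | 3
5 | 8
6 | 2
7 | 3
8 | 3
9 | 3
10 | 2
11 | 2
12 | 6
13 | 5
14 | 7
15 | 3
16 | 2
17 | 3
20 | 5
21 | 8
23 | 5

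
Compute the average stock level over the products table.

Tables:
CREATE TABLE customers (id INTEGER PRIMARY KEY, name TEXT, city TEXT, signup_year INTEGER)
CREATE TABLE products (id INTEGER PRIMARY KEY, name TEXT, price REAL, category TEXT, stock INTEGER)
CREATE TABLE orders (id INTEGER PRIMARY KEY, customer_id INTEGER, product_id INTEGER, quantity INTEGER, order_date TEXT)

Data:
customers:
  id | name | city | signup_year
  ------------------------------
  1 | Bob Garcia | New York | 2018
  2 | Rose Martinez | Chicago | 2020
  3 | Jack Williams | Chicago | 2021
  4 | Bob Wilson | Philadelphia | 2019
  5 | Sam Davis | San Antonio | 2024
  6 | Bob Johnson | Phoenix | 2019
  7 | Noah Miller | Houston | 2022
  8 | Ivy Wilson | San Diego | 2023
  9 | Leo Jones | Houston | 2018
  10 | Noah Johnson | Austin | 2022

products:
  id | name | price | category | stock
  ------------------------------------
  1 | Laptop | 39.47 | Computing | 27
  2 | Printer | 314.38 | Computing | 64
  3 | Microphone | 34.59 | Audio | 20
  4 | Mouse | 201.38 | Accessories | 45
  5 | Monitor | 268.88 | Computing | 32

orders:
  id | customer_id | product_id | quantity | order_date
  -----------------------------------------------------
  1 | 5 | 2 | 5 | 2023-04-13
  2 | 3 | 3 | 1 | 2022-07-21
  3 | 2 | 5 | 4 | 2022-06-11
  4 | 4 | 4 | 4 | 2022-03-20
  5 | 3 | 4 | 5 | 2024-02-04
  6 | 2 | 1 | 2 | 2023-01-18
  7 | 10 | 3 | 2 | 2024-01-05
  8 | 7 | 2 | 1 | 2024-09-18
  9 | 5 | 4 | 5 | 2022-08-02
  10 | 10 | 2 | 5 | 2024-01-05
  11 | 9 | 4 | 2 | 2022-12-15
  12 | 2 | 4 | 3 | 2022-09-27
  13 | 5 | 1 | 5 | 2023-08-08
SELECT AVG(stock) FROM products

Execution result:
37.60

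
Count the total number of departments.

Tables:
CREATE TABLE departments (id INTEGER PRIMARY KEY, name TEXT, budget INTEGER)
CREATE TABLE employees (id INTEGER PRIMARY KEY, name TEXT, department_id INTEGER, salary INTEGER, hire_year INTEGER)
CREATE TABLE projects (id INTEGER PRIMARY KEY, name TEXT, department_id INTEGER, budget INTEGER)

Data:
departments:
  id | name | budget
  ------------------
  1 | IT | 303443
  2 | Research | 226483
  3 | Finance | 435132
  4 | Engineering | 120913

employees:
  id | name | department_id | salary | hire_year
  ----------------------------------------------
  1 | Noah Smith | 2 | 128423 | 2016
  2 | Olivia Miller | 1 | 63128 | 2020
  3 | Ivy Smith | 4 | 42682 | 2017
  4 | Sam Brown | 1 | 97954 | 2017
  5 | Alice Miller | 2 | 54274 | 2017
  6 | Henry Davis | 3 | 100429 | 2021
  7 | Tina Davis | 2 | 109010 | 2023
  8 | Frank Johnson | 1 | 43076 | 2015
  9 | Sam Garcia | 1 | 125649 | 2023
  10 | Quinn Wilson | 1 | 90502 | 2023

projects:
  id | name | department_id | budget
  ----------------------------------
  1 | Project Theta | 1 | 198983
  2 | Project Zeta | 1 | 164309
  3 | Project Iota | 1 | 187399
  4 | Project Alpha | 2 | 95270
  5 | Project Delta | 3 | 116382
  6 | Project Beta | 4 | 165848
SELECT COUNT(*) FROM departments

Execution result:
4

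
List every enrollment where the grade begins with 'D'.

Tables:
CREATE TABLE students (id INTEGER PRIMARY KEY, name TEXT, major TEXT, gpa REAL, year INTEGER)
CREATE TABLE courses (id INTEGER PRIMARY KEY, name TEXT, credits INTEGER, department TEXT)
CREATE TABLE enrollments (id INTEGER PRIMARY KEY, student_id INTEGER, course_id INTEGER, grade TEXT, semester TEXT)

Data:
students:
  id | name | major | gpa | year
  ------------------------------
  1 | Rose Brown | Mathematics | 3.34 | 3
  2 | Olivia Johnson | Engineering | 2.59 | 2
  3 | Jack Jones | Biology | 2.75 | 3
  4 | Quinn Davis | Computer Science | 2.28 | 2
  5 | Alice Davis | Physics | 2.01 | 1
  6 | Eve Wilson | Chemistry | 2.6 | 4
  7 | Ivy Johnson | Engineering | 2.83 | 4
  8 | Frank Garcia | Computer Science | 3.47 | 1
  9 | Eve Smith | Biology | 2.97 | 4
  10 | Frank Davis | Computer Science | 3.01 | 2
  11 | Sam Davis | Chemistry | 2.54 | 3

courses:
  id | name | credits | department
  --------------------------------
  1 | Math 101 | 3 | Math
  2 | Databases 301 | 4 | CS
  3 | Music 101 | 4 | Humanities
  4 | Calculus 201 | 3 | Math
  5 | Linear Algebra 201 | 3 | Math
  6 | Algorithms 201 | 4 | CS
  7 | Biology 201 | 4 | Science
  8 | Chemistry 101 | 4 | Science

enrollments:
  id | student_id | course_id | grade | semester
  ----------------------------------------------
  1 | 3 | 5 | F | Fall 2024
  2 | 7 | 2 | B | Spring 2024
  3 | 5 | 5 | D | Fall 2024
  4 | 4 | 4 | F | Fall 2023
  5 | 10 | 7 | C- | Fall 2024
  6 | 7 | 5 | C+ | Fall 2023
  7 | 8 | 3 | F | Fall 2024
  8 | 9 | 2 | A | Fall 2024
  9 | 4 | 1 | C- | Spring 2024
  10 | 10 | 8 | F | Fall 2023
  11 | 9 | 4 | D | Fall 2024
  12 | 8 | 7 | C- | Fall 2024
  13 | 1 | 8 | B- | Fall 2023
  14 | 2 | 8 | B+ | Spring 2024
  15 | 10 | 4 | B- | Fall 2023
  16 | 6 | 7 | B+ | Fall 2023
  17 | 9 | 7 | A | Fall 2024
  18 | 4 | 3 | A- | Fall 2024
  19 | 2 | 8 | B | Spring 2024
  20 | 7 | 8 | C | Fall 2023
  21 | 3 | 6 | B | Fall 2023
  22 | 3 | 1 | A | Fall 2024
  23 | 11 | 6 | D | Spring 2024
SELECT id, grade FROM enrollments WHERE grade LIKE 'D%'

Execution result:
id | grade
3 | D
11 | D
23 | D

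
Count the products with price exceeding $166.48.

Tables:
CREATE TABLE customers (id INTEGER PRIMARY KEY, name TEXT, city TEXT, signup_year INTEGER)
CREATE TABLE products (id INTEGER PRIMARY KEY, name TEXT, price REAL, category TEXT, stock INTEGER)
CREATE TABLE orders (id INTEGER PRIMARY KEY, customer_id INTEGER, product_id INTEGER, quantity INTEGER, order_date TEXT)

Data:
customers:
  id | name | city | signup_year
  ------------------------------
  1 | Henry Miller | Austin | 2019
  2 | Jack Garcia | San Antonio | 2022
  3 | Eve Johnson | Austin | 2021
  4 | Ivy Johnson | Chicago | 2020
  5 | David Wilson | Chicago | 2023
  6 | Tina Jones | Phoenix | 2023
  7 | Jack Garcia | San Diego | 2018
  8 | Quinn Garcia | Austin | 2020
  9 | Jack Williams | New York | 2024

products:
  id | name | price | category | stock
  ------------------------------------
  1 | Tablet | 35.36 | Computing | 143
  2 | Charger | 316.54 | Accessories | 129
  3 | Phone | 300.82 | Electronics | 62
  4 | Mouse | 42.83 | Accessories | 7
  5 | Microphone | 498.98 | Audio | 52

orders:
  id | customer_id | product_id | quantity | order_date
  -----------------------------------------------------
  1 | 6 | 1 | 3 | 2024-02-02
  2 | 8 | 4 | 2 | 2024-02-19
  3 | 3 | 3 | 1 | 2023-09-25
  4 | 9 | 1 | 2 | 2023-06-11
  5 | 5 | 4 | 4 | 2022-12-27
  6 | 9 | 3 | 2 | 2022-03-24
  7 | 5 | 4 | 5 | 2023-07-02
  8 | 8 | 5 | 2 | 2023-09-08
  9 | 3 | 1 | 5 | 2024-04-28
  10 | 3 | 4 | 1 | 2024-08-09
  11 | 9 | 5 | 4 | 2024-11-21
SELECT COUNT(*) FROM products WHERE price > 166.48

Execution result:
3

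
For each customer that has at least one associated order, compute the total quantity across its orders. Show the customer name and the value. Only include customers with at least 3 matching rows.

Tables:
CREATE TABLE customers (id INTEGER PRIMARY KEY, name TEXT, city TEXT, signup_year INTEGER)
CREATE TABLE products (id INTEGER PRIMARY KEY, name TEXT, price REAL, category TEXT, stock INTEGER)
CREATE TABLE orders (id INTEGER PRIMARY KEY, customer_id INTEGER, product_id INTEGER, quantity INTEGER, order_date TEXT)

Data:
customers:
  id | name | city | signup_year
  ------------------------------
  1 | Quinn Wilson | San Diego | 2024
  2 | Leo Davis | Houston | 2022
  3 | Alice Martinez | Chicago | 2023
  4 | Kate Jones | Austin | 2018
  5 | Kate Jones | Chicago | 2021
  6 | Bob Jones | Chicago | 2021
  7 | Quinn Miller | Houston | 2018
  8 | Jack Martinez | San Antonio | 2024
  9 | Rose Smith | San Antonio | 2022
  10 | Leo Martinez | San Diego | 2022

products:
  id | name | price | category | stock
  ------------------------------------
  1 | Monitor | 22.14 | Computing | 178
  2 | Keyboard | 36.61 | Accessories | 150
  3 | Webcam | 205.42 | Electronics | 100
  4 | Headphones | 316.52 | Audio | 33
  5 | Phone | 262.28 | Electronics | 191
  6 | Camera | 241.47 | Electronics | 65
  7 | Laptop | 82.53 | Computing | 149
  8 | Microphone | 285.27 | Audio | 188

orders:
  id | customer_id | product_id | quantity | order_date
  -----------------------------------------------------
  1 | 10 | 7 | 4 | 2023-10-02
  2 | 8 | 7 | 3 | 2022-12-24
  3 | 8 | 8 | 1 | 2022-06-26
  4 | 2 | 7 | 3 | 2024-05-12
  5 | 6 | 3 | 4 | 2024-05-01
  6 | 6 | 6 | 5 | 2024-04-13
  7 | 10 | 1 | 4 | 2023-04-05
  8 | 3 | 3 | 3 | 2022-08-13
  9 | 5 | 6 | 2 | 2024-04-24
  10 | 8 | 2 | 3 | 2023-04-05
SELECT p.name, SUM(c.quantity) AS sum_quantity FROM orders c JOIN customers p ON c.customer_id = p.id GROUP BY p.id, p.name HAVING COUNT(*) >= 3

Execution result:
name | sum_quantity
Jack Martinez | 7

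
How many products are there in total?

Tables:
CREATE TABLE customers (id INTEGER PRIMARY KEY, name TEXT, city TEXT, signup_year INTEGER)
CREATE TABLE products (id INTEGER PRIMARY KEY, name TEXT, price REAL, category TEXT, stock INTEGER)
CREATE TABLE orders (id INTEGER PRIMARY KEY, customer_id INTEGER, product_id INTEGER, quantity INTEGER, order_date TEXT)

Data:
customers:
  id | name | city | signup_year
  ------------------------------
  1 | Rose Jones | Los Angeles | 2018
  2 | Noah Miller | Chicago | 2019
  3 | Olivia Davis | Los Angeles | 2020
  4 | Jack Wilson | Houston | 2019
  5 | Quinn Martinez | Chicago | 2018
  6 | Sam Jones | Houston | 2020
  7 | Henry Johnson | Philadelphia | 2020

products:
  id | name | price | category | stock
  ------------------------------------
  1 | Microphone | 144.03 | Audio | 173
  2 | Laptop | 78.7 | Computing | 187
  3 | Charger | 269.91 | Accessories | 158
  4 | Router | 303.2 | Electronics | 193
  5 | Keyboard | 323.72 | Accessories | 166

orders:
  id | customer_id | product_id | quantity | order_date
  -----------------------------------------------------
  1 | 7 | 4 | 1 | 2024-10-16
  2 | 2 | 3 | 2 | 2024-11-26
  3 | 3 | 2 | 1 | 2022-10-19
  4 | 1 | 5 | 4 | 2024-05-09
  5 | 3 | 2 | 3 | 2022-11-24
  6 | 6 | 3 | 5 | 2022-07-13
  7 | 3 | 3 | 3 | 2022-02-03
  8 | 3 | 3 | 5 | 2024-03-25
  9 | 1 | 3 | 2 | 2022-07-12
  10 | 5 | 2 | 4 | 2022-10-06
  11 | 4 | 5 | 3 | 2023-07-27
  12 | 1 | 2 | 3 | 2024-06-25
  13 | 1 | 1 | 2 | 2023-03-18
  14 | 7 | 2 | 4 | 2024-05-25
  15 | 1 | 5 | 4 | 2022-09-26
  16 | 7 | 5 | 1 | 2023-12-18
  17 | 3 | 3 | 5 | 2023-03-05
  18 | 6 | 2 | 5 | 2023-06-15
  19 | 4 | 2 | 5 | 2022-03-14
SELECT COUNT(*) FROM products

Execution result:
5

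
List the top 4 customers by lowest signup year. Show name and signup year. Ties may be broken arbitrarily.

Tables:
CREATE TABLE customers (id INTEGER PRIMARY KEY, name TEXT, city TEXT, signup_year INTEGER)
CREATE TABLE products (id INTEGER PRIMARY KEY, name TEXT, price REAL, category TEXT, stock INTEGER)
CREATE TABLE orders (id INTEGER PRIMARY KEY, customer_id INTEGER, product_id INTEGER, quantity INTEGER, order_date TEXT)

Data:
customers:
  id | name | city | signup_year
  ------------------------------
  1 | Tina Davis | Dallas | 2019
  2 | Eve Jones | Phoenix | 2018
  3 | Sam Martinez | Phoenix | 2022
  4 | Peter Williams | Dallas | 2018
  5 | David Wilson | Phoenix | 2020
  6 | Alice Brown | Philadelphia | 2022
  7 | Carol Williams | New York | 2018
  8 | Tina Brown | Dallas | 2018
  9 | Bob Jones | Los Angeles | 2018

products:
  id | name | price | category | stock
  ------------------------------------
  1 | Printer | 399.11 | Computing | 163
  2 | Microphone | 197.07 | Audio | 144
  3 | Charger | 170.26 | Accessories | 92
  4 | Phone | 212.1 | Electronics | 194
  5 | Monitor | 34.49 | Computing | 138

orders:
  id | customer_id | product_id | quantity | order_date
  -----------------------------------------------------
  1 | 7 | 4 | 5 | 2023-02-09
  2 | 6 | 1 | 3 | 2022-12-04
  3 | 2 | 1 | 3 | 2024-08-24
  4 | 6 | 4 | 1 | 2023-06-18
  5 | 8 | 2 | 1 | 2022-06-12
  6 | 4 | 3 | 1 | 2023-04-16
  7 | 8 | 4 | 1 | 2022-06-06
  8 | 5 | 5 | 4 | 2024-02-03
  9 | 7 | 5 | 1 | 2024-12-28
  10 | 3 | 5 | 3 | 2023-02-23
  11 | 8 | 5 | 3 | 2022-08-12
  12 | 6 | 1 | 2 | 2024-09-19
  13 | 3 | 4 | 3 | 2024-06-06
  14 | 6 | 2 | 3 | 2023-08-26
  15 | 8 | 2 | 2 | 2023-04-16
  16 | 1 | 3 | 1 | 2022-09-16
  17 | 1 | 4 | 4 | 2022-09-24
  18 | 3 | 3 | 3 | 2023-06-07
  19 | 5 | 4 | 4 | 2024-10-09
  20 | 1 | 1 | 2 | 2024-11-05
SELECT name, signup_year FROM customers ORDER BY signup_year ASC LIMIT 4

Execution result:
name | signup_year
Eve Jones | 2018
Peter Williams | 2018
Carol Williams | 2018
Tina Brown | 2018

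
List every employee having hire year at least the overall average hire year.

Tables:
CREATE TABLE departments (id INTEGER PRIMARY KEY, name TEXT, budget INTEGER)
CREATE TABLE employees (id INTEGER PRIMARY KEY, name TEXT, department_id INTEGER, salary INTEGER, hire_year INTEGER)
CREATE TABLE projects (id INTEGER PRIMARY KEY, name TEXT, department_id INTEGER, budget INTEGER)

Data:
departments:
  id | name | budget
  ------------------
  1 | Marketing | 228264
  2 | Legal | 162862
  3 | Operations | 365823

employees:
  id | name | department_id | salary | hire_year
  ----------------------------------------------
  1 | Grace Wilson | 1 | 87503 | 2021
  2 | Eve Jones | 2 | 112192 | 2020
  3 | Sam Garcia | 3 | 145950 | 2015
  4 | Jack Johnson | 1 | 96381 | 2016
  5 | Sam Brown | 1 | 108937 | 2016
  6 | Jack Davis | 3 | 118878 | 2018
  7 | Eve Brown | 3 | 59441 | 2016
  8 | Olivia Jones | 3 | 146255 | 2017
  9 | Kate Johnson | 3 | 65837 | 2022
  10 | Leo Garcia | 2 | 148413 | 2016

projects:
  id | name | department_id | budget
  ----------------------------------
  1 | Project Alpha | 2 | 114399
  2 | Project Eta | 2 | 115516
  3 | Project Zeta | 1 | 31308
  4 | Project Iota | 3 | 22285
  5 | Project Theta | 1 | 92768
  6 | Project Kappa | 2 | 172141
SELECT name, hire_year FROM employees WHERE hire_year >= (SELECT AVG(hire_year) FROM employees)

Execution result:
name | hire_year
Grace Wilson | 2021
Eve Jones | 2020
Jack Davis | 2018
Kate Johnson | 2022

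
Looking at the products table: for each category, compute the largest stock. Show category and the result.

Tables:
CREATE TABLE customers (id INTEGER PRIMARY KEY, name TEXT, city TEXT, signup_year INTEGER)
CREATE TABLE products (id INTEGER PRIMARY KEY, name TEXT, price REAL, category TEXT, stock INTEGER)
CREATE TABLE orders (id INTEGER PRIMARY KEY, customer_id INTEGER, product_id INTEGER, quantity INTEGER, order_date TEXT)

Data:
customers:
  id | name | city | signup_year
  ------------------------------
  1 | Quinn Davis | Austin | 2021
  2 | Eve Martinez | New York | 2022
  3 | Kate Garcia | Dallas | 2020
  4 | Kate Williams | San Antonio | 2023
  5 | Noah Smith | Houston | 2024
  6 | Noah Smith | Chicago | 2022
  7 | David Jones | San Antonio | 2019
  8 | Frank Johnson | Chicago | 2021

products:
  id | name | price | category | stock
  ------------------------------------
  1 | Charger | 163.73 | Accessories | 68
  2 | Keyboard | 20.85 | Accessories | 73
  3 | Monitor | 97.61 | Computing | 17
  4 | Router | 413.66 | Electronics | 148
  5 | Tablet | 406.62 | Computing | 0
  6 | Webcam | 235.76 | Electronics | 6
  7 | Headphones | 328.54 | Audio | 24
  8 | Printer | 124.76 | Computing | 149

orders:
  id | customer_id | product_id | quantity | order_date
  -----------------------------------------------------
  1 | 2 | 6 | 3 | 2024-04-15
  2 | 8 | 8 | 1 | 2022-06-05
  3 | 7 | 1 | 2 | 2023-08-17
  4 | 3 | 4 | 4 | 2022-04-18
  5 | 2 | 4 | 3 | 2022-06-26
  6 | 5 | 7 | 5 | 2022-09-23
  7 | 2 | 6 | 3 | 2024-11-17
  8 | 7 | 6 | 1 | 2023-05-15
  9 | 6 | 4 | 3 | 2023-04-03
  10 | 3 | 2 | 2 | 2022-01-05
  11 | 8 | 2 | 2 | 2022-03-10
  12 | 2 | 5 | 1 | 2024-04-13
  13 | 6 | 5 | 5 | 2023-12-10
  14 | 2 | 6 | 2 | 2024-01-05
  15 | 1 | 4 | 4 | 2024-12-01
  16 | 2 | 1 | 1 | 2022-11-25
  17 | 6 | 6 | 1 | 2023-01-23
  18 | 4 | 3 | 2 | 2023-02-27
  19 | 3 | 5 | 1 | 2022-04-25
SELECT category, MAX(stock) AS max_stock FROM products GROUP BY category

Execution result:
category | max_stock
Accessories | 73
Audio | 24
Computing | 149
Electronics | 148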